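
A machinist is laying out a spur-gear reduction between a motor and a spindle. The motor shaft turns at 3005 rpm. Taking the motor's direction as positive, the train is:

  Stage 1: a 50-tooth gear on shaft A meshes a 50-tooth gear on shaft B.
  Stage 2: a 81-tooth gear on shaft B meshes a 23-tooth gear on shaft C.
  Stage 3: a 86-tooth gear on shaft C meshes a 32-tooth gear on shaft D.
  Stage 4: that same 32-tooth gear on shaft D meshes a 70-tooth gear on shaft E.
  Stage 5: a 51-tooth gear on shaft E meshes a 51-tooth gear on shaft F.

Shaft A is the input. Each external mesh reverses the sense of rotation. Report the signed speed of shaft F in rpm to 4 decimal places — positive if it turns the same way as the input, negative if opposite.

Stage 1 [50T→50T]: ω = 3005.0000×50/50 = 3005.0000 rpm, dir flips to −; running = −3005.0000
Stage 2 [81T→23T]: ω = 3005.0000×81/23 = 10582.8261 rpm, dir flips to +; running = +10582.8261
Stage 3 [86T→32T]: ω = 10582.8261×86/32 = 28441.3451 rpm, dir flips to −; running = −28441.3451
Stage 4 [32T→70T]: ω = 28441.3451×32/70 = 13001.7578 rpm, dir flips to +; running = +13001.7578
Stage 5 [51T→51T]: ω = 13001.7578×51/51 = 13001.7578 rpm, dir flips to −; running = −13001.7578

-13001.7578 rpm (opposite to input, |ω| = 13001.7578 rpm)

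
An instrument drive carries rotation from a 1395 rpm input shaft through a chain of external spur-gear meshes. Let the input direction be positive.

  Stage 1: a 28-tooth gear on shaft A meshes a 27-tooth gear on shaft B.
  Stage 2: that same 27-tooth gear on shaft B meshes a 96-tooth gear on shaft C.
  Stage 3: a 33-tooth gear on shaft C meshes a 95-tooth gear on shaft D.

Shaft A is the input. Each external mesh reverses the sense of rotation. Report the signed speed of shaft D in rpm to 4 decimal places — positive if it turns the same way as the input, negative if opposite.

-141.3355 rpm (opposite to input, |ω| = 141.3355 rpm)

Stage 1 [28T→27T]: ω = 1395.0000×28/27 = 1446.6667 rpm, dir flips to −; running = −1446.6667
Stage 2 [27T→96T]: ω = 1446.6667×27/96 = 406.8750 rpm, dir flips to +; running = +406.8750
Stage 3 [33T→95T]: ω = 406.8750×33/95 = 141.3355 rpm, dir flips to −; running = −141.3355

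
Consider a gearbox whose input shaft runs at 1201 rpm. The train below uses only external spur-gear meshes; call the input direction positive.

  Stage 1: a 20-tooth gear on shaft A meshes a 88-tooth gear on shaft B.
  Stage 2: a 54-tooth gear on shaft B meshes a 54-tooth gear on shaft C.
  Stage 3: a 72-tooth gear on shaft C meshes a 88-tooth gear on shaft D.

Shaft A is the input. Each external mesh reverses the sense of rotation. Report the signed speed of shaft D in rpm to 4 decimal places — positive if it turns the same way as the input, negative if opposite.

-223.3264 rpm (opposite to input, |ω| = 223.3264 rpm)

Stage 1 [20T→88T]: ω = 1201.0000×20/88 = 272.9545 rpm, dir flips to −; running = −272.9545
Stage 2 [54T→54T]: ω = 272.9545×54/54 = 272.9545 rpm, dir flips to +; running = +272.9545
Stage 3 [72T→88T]: ω = 272.9545×72/88 = 223.3264 rpm, dir flips to −; running = −223.3264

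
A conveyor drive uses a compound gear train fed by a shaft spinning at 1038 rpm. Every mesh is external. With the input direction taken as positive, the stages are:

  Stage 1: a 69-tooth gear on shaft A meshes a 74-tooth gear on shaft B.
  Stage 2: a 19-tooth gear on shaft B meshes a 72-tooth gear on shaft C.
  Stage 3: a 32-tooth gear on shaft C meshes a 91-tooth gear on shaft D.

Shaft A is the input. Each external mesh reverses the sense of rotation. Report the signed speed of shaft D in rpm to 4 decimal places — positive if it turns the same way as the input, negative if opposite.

-89.8141 rpm (opposite to input, |ω| = 89.8141 rpm)

Stage 1 [69T→74T]: ω = 1038.0000×69/74 = 967.8649 rpm, dir flips to −; running = −967.8649
Stage 2 [19T→72T]: ω = 967.8649×19/72 = 255.4088 rpm, dir flips to +; running = +255.4088
Stage 3 [32T→91T]: ω = 255.4088×32/91 = 89.8141 rpm, dir flips to −; running = −89.8141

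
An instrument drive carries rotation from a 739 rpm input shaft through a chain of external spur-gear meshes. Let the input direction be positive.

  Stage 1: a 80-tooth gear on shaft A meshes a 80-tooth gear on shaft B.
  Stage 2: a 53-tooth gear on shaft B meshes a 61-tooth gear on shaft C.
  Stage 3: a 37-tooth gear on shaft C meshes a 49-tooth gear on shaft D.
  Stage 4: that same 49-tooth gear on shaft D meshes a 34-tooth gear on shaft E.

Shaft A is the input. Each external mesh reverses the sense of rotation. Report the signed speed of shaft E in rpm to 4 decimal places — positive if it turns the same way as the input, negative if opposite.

Stage 1 [80T→80T]: ω = 739.0000×80/80 = 739.0000 rpm, dir flips to −; running = −739.0000
Stage 2 [53T→61T]: ω = 739.0000×53/61 = 642.0820 rpm, dir flips to +; running = +642.0820
Stage 3 [37T→49T]: ω = 642.0820×37/49 = 484.8374 rpm, dir flips to −; running = −484.8374
Stage 4 [49T→34T]: ω = 484.8374×49/34 = 698.7363 rpm, dir flips to +; running = +698.7363

+698.7363 rpm (same as input, |ω| = 698.7363 rpm)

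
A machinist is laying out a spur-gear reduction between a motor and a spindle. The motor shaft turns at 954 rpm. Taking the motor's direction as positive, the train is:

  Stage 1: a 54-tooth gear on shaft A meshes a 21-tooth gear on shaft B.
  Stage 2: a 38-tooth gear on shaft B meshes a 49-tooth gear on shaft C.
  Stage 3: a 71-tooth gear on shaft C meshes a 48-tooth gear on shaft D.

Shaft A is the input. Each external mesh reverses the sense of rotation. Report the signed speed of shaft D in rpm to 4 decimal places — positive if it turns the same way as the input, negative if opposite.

-2814.0219 rpm (opposite to input, |ω| = 2814.0219 rpm)

Stage 1 [54T→21T]: ω = 954.0000×54/21 = 2453.1429 rpm, dir flips to −; running = −2453.1429
Stage 2 [38T→49T]: ω = 2453.1429×38/49 = 1902.4373 rpm, dir flips to +; running = +1902.4373
Stage 3 [71T→48T]: ω = 1902.4373×71/48 = 2814.0219 rpm, dir flips to −; running = −2814.0219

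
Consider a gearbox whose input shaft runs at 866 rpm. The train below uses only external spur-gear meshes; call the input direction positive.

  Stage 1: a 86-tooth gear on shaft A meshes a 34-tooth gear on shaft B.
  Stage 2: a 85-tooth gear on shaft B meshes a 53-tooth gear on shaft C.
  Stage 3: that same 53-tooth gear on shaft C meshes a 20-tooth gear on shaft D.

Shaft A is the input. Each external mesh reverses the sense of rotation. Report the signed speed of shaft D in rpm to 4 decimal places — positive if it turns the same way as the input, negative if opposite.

-9309.5000 rpm (opposite to input, |ω| = 9309.5000 rpm)

Stage 1 [86T→34T]: ω = 866.0000×86/34 = 2190.4706 rpm, dir flips to −; running = −2190.4706
Stage 2 [85T→53T]: ω = 2190.4706×85/53 = 3513.0189 rpm, dir flips to +; running = +3513.0189
Stage 3 [53T→20T]: ω = 3513.0189×53/20 = 9309.5000 rpm, dir flips to −; running = −9309.5000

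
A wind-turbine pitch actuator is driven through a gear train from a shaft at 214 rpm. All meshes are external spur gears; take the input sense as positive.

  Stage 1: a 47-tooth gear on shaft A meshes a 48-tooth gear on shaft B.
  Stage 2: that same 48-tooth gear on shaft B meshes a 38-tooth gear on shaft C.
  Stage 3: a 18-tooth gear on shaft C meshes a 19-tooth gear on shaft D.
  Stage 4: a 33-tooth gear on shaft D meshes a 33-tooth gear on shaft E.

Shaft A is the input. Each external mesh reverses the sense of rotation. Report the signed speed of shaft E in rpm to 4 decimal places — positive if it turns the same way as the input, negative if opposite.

+250.7535 rpm (same as input, |ω| = 250.7535 rpm)

Stage 1 [47T→48T]: ω = 214.0000×47/48 = 209.5417 rpm, dir flips to −; running = −209.5417
Stage 2 [48T→38T]: ω = 209.5417×48/38 = 264.6842 rpm, dir flips to +; running = +264.6842
Stage 3 [18T→19T]: ω = 264.6842×18/19 = 250.7535 rpm, dir flips to −; running = −250.7535
Stage 4 [33T→33T]: ω = 250.7535×33/33 = 250.7535 rpm, dir flips to +; running = +250.7535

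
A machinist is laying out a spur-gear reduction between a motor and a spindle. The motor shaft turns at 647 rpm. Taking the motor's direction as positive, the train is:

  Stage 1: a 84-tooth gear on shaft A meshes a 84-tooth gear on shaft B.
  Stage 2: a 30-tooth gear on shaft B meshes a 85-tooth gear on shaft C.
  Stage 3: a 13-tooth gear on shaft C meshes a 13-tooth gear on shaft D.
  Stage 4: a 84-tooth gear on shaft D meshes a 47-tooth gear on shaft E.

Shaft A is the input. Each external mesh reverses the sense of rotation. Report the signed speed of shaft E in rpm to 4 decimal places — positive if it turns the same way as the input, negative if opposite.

Stage 1 [84T→84T]: ω = 647.0000×84/84 = 647.0000 rpm, dir flips to −; running = −647.0000
Stage 2 [30T→85T]: ω = 647.0000×30/85 = 228.3529 rpm, dir flips to +; running = +228.3529
Stage 3 [13T→13T]: ω = 228.3529×13/13 = 228.3529 rpm, dir flips to −; running = −228.3529
Stage 4 [84T→47T]: ω = 228.3529×84/47 = 408.1202 rpm, dir flips to +; running = +408.1202

+408.1202 rpm (same as input, |ω| = 408.1202 rpm)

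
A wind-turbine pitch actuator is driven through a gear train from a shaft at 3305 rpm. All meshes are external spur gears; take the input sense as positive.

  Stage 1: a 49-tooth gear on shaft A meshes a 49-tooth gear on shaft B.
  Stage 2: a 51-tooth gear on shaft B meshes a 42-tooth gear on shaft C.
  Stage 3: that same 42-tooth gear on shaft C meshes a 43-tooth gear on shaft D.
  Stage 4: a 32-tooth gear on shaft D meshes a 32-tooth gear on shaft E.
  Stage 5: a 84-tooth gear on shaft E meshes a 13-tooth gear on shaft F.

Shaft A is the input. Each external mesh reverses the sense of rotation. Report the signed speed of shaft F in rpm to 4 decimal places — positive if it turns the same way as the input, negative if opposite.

Stage 1 [49T→49T]: ω = 3305.0000×49/49 = 3305.0000 rpm, dir flips to −; running = −3305.0000
Stage 2 [51T→42T]: ω = 3305.0000×51/42 = 4013.2143 rpm, dir flips to +; running = +4013.2143
Stage 3 [42T→43T]: ω = 4013.2143×42/43 = 3919.8837 rpm, dir flips to −; running = −3919.8837
Stage 4 [32T→32T]: ω = 3919.8837×32/32 = 3919.8837 rpm, dir flips to +; running = +3919.8837
Stage 5 [84T→13T]: ω = 3919.8837×84/13 = 25328.4794 rpm, dir flips to −; running = −25328.4794

-25328.4794 rpm (opposite to input, |ω| = 25328.4794 rpm)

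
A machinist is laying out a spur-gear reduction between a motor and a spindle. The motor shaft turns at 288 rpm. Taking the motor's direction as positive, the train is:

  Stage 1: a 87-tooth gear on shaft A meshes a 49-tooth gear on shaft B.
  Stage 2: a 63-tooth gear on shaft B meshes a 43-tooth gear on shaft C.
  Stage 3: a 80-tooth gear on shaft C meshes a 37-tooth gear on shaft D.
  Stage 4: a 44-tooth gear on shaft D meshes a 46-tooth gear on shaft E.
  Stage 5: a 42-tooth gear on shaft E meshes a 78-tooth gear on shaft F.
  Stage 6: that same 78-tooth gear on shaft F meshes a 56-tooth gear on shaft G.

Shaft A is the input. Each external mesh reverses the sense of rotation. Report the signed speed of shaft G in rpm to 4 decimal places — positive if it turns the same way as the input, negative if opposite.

+1162.0696 rpm (same as input, |ω| = 1162.0696 rpm)

Stage 1 [87T→49T]: ω = 288.0000×87/49 = 511.3469 rpm, dir flips to −; running = −511.3469
Stage 2 [63T→43T]: ω = 511.3469×63/43 = 749.1827 rpm, dir flips to +; running = +749.1827
Stage 3 [80T→37T]: ω = 749.1827×80/37 = 1619.8545 rpm, dir flips to −; running = −1619.8545
Stage 4 [44T→46T]: ω = 1619.8545×44/46 = 1549.4261 rpm, dir flips to +; running = +1549.4261
Stage 5 [42T→78T]: ω = 1549.4261×42/78 = 834.3064 rpm, dir flips to −; running = −834.3064
Stage 6 [78T→56T]: ω = 834.3064×78/56 = 1162.0696 rpm, dir flips to +; running = +1162.0696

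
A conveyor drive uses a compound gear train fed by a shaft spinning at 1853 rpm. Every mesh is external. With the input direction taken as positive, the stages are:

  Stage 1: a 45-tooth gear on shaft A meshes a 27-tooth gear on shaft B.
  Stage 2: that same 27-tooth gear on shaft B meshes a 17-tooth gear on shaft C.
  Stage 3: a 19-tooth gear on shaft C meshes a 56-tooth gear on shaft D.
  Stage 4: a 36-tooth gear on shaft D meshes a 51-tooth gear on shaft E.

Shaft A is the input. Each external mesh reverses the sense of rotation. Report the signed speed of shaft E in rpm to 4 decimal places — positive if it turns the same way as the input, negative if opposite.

+1174.7269 rpm (same as input, |ω| = 1174.7269 rpm)

Stage 1 [45T→27T]: ω = 1853.0000×45/27 = 3088.3333 rpm, dir flips to −; running = −3088.3333
Stage 2 [27T→17T]: ω = 3088.3333×27/17 = 4905.0000 rpm, dir flips to +; running = +4905.0000
Stage 3 [19T→56T]: ω = 4905.0000×19/56 = 1664.1964 rpm, dir flips to −; running = −1664.1964
Stage 4 [36T→51T]: ω = 1664.1964×36/51 = 1174.7269 rpm, dir flips to +; running = +1174.7269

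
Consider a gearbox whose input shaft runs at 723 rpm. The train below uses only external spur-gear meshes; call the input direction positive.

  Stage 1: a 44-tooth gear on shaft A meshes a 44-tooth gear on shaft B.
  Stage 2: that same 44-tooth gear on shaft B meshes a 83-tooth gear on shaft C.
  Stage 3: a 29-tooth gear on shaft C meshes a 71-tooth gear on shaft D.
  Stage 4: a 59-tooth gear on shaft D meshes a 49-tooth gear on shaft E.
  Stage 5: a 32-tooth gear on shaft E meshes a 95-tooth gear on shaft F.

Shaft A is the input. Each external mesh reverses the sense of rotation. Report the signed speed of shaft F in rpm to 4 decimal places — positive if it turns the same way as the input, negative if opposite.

-63.4943 rpm (opposite to input, |ω| = 63.4943 rpm)

Stage 1 [44T→44T]: ω = 723.0000×44/44 = 723.0000 rpm, dir flips to −; running = −723.0000
Stage 2 [44T→83T]: ω = 723.0000×44/83 = 383.2771 rpm, dir flips to +; running = +383.2771
Stage 3 [29T→71T]: ω = 383.2771×29/71 = 156.5498 rpm, dir flips to −; running = −156.5498
Stage 4 [59T→49T]: ω = 156.5498×59/49 = 188.4987 rpm, dir flips to +; running = +188.4987
Stage 5 [32T→95T]: ω = 188.4987×32/95 = 63.4943 rpm, dir flips to −; running = −63.4943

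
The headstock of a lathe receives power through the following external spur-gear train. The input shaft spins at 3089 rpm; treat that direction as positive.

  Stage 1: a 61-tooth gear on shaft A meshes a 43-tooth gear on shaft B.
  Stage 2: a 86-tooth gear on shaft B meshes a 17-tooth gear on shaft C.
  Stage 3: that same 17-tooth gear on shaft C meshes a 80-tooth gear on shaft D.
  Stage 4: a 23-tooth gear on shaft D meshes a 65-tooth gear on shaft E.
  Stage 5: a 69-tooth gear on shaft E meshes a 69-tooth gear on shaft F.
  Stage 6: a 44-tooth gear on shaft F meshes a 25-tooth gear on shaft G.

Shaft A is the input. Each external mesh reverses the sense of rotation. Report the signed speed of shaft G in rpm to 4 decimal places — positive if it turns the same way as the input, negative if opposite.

Stage 1 [61T→43T]: ω = 3089.0000×61/43 = 4382.0698 rpm, dir flips to −; running = −4382.0698
Stage 2 [86T→17T]: ω = 4382.0698×86/17 = 22168.1176 rpm, dir flips to +; running = +22168.1176
Stage 3 [17T→80T]: ω = 22168.1176×17/80 = 4710.7250 rpm, dir flips to −; running = −4710.7250
Stage 4 [23T→65T]: ω = 4710.7250×23/65 = 1666.8719 rpm, dir flips to +; running = +1666.8719
Stage 5 [69T→69T]: ω = 1666.8719×69/69 = 1666.8719 rpm, dir flips to −; running = −1666.8719
Stage 6 [44T→25T]: ω = 1666.8719×44/25 = 2933.6946 rpm, dir flips to +; running = +2933.6946

+2933.6946 rpm (same as input, |ω| = 2933.6946 rpm)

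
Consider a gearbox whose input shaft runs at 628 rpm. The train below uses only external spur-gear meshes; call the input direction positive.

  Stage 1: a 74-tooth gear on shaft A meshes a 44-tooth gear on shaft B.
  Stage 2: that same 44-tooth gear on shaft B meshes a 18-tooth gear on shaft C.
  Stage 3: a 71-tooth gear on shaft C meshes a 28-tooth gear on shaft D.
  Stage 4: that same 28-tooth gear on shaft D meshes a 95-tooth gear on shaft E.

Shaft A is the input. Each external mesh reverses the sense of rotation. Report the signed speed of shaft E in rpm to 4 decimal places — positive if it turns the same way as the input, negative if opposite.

Stage 1 [74T→44T]: ω = 628.0000×74/44 = 1056.1818 rpm, dir flips to −; running = −1056.1818
Stage 2 [44T→18T]: ω = 1056.1818×44/18 = 2581.7778 rpm, dir flips to +; running = +2581.7778
Stage 3 [71T→28T]: ω = 2581.7778×71/28 = 6546.6508 rpm, dir flips to −; running = −6546.6508
Stage 4 [28T→95T]: ω = 6546.6508×28/95 = 1929.5392 rpm, dir flips to +; running = +1929.5392

+1929.5392 rpm (same as input, |ω| = 1929.5392 rpm)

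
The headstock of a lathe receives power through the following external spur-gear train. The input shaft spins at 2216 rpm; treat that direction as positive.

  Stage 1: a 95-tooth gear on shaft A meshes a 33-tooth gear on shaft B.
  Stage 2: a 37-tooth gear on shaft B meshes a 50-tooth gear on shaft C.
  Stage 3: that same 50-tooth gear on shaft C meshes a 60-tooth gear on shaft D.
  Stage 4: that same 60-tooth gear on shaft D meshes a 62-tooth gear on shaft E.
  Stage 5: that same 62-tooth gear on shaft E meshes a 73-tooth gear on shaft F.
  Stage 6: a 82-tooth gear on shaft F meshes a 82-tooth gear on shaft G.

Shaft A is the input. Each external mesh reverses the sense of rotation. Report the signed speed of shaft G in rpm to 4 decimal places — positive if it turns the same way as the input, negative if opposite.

+3233.3914 rpm (same as input, |ω| = 3233.3914 rpm)

Stage 1 [95T→33T]: ω = 2216.0000×95/33 = 6379.3939 rpm, dir flips to −; running = −6379.3939
Stage 2 [37T→50T]: ω = 6379.3939×37/50 = 4720.7515 rpm, dir flips to +; running = +4720.7515
Stage 3 [50T→60T]: ω = 4720.7515×50/60 = 3933.9596 rpm, dir flips to −; running = −3933.9596
Stage 4 [60T→62T]: ω = 3933.9596×60/62 = 3807.0577 rpm, dir flips to +; running = +3807.0577
Stage 5 [62T→73T]: ω = 3807.0577×62/73 = 3233.3914 rpm, dir flips to −; running = −3233.3914
Stage 6 [82T→82T]: ω = 3233.3914×82/82 = 3233.3914 rpm, dir flips to +; running = +3233.3914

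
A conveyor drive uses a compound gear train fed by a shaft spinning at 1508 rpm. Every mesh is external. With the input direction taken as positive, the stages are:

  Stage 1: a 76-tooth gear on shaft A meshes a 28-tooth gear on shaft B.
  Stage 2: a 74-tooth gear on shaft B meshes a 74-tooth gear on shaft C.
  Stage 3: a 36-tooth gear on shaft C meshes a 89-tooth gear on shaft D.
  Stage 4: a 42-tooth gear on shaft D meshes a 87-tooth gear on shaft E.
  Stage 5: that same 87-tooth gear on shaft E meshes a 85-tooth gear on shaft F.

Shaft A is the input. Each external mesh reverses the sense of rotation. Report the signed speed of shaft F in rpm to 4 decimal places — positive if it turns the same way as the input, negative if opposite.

Stage 1 [76T→28T]: ω = 1508.0000×76/28 = 4093.1429 rpm, dir flips to −; running = −4093.1429
Stage 2 [74T→74T]: ω = 4093.1429×74/74 = 4093.1429 rpm, dir flips to +; running = +4093.1429
Stage 3 [36T→89T]: ω = 4093.1429×36/89 = 1655.6533 rpm, dir flips to −; running = −1655.6533
Stage 4 [42T→87T]: ω = 1655.6533×42/87 = 799.2809 rpm, dir flips to +; running = +799.2809
Stage 5 [87T→85T]: ω = 799.2809×87/85 = 818.0875 rpm, dir flips to −; running = −818.0875

-818.0875 rpm (opposite to input, |ω| = 818.0875 rpm)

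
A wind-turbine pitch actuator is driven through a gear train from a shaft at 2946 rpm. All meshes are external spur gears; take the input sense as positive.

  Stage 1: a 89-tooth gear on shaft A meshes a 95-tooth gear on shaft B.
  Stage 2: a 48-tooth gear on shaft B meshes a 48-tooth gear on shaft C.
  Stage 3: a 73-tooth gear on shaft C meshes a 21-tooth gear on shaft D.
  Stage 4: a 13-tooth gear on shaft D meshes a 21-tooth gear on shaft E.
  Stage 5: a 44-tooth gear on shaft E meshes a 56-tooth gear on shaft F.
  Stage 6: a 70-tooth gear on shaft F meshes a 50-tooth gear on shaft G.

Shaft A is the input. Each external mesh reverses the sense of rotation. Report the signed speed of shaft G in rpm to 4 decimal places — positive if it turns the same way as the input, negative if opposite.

+6533.1022 rpm (same as input, |ω| = 6533.1022 rpm)

Stage 1 [89T→95T]: ω = 2946.0000×89/95 = 2759.9368 rpm, dir flips to −; running = −2759.9368
Stage 2 [48T→48T]: ω = 2759.9368×48/48 = 2759.9368 rpm, dir flips to +; running = +2759.9368
Stage 3 [73T→21T]: ω = 2759.9368×73/21 = 9594.0662 rpm, dir flips to −; running = −9594.0662
Stage 4 [13T→21T]: ω = 9594.0662×13/21 = 5939.1838 rpm, dir flips to +; running = +5939.1838
Stage 5 [44T→56T]: ω = 5939.1838×44/56 = 4666.5016 rpm, dir flips to −; running = −4666.5016
Stage 6 [70T→50T]: ω = 4666.5016×70/50 = 6533.1022 rpm, dir flips to +; running = +6533.1022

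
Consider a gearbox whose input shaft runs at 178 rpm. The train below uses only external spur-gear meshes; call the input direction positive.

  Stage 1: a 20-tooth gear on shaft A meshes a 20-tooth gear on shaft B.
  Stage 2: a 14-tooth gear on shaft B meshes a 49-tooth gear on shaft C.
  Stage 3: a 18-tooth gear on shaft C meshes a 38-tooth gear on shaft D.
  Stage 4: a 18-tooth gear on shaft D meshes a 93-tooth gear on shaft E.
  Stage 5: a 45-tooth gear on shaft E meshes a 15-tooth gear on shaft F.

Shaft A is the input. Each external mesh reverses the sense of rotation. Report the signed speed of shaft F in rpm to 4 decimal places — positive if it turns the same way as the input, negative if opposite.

Stage 1 [20T→20T]: ω = 178.0000×20/20 = 178.0000 rpm, dir flips to −; running = −178.0000
Stage 2 [14T→49T]: ω = 178.0000×14/49 = 50.8571 rpm, dir flips to +; running = +50.8571
Stage 3 [18T→38T]: ω = 50.8571×18/38 = 24.0902 rpm, dir flips to −; running = −24.0902
Stage 4 [18T→93T]: ω = 24.0902×18/93 = 4.6626 rpm, dir flips to +; running = +4.6626
Stage 5 [45T→15T]: ω = 4.6626×45/15 = 13.9879 rpm, dir flips to −; running = −13.9879

-13.9879 rpm (opposite to input, |ω| = 13.9879 rpm)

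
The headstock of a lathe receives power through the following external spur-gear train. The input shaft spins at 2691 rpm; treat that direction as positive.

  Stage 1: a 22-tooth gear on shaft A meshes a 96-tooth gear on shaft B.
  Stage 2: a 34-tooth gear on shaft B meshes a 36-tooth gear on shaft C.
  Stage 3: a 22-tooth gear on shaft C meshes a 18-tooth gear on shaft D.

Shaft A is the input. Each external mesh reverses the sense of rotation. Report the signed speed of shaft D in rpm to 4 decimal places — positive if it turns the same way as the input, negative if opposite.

-711.8553 rpm (opposite to input, |ω| = 711.8553 rpm)

Stage 1 [22T→96T]: ω = 2691.0000×22/96 = 616.6875 rpm, dir flips to −; running = −616.6875
Stage 2 [34T→36T]: ω = 616.6875×34/36 = 582.4271 rpm, dir flips to +; running = +582.4271
Stage 3 [22T→18T]: ω = 582.4271×22/18 = 711.8553 rpm, dir flips to −; running = −711.8553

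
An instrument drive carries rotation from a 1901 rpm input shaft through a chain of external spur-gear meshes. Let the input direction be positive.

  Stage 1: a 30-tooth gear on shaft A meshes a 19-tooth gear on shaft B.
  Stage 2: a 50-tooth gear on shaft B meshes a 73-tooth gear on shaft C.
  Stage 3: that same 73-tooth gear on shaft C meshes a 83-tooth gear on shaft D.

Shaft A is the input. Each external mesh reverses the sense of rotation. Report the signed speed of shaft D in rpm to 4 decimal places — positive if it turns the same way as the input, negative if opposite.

Stage 1 [30T→19T]: ω = 1901.0000×30/19 = 3001.5789 rpm, dir flips to −; running = −3001.5789
Stage 2 [50T→73T]: ω = 3001.5789×50/73 = 2055.8760 rpm, dir flips to +; running = +2055.8760
Stage 3 [73T→83T]: ω = 2055.8760×73/83 = 1808.1801 rpm, dir flips to −; running = −1808.1801

-1808.1801 rpm (opposite to input, |ω| = 1808.1801 rpm)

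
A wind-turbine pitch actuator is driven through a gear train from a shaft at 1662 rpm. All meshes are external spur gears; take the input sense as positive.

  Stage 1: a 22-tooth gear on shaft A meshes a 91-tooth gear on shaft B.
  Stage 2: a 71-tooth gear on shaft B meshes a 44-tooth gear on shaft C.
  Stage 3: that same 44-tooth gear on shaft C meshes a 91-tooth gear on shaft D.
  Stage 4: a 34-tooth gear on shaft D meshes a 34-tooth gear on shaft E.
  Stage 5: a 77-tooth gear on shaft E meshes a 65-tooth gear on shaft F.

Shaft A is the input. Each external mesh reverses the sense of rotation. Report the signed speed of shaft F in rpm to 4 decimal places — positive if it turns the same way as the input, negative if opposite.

Stage 1 [22T→91T]: ω = 1662.0000×22/91 = 401.8022 rpm, dir flips to −; running = −401.8022
Stage 2 [71T→44T]: ω = 401.8022×71/44 = 648.3626 rpm, dir flips to +; running = +648.3626
Stage 3 [44T→91T]: ω = 648.3626×44/91 = 313.4940 rpm, dir flips to −; running = −313.4940
Stage 4 [34T→34T]: ω = 313.4940×34/34 = 313.4940 rpm, dir flips to +; running = +313.4940
Stage 5 [77T→65T]: ω = 313.4940×77/65 = 371.3698 rpm, dir flips to −; running = −371.3698

-371.3698 rpm (opposite to input, |ω| = 371.3698 rpm)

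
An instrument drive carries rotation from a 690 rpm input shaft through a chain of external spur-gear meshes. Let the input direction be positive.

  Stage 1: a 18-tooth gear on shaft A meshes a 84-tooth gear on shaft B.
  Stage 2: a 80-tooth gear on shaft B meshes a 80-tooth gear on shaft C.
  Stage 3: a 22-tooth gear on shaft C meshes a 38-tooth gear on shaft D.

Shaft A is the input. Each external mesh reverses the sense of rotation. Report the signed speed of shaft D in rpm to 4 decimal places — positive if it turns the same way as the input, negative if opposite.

-85.6015 rpm (opposite to input, |ω| = 85.6015 rpm)

Stage 1 [18T→84T]: ω = 690.0000×18/84 = 147.8571 rpm, dir flips to −; running = −147.8571
Stage 2 [80T→80T]: ω = 147.8571×80/80 = 147.8571 rpm, dir flips to +; running = +147.8571
Stage 3 [22T→38T]: ω = 147.8571×22/38 = 85.6015 rpm, dir flips to −; running = −85.6015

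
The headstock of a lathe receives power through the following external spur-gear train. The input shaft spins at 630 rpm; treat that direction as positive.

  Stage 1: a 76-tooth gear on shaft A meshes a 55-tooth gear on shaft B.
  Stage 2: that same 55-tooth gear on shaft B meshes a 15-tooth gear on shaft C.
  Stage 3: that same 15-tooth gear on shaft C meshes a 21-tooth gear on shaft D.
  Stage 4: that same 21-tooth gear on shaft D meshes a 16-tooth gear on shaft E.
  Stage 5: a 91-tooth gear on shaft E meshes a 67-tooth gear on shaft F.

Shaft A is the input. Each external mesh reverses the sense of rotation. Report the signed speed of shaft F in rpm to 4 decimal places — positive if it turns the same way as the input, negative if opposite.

Stage 1 [76T→55T]: ω = 630.0000×76/55 = 870.5455 rpm, dir flips to −; running = −870.5455
Stage 2 [55T→15T]: ω = 870.5455×55/15 = 3192.0000 rpm, dir flips to +; running = +3192.0000
Stage 3 [15T→21T]: ω = 3192.0000×15/21 = 2280.0000 rpm, dir flips to −; running = −2280.0000
Stage 4 [21T→16T]: ω = 2280.0000×21/16 = 2992.5000 rpm, dir flips to +; running = +2992.5000
Stage 5 [91T→67T]: ω = 2992.5000×91/67 = 4064.4403 rpm, dir flips to −; running = −4064.4403

-4064.4403 rpm (opposite to input, |ω| = 4064.4403 rpm)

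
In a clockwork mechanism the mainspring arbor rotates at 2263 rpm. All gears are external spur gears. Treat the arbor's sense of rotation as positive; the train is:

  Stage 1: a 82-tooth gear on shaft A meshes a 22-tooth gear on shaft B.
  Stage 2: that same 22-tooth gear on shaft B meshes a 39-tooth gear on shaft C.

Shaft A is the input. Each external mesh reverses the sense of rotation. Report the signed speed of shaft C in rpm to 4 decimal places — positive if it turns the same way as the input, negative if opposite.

Stage 1 [82T→22T]: ω = 2263.0000×82/22 = 8434.8182 rpm, dir flips to −; running = −8434.8182
Stage 2 [22T→39T]: ω = 8434.8182×22/39 = 4758.1026 rpm, dir flips to +; running = +4758.1026

+4758.1026 rpm (same as input, |ω| = 4758.1026 rpm)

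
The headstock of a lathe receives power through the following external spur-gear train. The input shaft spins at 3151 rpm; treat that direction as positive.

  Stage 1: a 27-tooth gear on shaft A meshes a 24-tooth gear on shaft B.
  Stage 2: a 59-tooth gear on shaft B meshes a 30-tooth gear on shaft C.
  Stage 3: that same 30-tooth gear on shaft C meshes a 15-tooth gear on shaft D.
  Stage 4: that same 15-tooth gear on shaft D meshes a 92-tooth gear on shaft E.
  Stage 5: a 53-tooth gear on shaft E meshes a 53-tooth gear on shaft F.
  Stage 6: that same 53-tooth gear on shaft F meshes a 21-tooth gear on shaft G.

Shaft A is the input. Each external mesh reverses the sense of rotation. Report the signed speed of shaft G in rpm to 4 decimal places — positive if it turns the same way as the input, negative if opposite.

Stage 1 [27T→24T]: ω = 3151.0000×27/24 = 3544.8750 rpm, dir flips to −; running = −3544.8750
Stage 2 [59T→30T]: ω = 3544.8750×59/30 = 6971.5875 rpm, dir flips to +; running = +6971.5875
Stage 3 [30T→15T]: ω = 6971.5875×30/15 = 13943.1750 rpm, dir flips to −; running = −13943.1750
Stage 4 [15T→92T]: ω = 13943.1750×15/92 = 2273.3438 rpm, dir flips to +; running = +2273.3438
Stage 5 [53T→53T]: ω = 2273.3438×53/53 = 2273.3438 rpm, dir flips to −; running = −2273.3438
Stage 6 [53T→21T]: ω = 2273.3438×53/21 = 5737.4866 rpm, dir flips to +; running = +5737.4866

+5737.4866 rpm (same as input, |ω| = 5737.4866 rpm)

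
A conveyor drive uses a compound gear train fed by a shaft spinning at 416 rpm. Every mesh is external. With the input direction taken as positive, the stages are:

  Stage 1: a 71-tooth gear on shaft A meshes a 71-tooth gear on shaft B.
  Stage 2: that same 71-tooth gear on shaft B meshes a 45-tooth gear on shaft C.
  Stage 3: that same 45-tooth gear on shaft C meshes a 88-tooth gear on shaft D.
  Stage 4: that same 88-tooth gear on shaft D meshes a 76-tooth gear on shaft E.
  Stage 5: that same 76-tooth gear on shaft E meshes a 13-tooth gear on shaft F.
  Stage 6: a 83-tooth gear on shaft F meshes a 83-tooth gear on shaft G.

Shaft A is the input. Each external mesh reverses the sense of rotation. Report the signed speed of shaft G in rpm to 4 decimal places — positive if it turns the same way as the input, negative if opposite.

+2272.0000 rpm (same as input, |ω| = 2272.0000 rpm)

Stage 1 [71T→71T]: ω = 416.0000×71/71 = 416.0000 rpm, dir flips to −; running = −416.0000
Stage 2 [71T→45T]: ω = 416.0000×71/45 = 656.3556 rpm, dir flips to +; running = +656.3556
Stage 3 [45T→88T]: ω = 656.3556×45/88 = 335.6364 rpm, dir flips to −; running = −335.6364
Stage 4 [88T→76T]: ω = 335.6364×88/76 = 388.6316 rpm, dir flips to +; running = +388.6316
Stage 5 [76T→13T]: ω = 388.6316×76/13 = 2272.0000 rpm, dir flips to −; running = −2272.0000
Stage 6 [83T→83T]: ω = 2272.0000×83/83 = 2272.0000 rpm, dir flips to +; running = +2272.0000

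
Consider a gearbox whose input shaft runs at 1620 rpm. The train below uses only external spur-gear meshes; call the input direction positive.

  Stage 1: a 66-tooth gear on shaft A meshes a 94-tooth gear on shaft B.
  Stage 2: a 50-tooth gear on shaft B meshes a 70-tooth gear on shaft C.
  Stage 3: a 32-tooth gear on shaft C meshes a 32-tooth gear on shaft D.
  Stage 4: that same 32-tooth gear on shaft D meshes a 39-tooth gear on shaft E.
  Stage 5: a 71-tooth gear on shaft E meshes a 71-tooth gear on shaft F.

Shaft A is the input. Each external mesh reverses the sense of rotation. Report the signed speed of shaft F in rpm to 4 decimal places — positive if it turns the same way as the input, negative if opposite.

Stage 1 [66T→94T]: ω = 1620.0000×66/94 = 1137.4468 rpm, dir flips to −; running = −1137.4468
Stage 2 [50T→70T]: ω = 1137.4468×50/70 = 812.4620 rpm, dir flips to +; running = +812.4620
Stage 3 [32T→32T]: ω = 812.4620×32/32 = 812.4620 rpm, dir flips to −; running = −812.4620
Stage 4 [32T→39T]: ω = 812.4620×32/39 = 666.6355 rpm, dir flips to +; running = +666.6355
Stage 5 [71T→71T]: ω = 666.6355×71/71 = 666.6355 rpm, dir flips to −; running = −666.6355

-666.6355 rpm (opposite to input, |ω| = 666.6355 rpm)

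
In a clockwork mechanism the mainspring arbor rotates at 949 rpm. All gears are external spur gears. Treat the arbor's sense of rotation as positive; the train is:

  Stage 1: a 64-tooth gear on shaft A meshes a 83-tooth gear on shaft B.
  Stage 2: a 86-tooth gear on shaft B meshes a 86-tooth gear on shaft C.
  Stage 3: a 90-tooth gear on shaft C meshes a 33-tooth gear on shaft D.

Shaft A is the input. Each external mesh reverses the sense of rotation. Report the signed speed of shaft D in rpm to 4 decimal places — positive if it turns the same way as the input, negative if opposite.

-1995.7065 rpm (opposite to input, |ω| = 1995.7065 rpm)

Stage 1 [64T→83T]: ω = 949.0000×64/83 = 731.7590 rpm, dir flips to −; running = −731.7590
Stage 2 [86T→86T]: ω = 731.7590×86/86 = 731.7590 rpm, dir flips to +; running = +731.7590
Stage 3 [90T→33T]: ω = 731.7590×90/33 = 1995.7065 rpm, dir flips to −; running = −1995.7065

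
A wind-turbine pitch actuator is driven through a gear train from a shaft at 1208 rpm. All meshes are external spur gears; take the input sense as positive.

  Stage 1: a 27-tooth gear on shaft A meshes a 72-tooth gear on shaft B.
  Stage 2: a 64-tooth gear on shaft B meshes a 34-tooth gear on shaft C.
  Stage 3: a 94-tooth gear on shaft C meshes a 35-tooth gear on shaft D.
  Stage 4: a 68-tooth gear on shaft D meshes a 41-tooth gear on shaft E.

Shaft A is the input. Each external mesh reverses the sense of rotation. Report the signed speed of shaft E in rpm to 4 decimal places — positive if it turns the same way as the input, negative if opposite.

Stage 1 [27T→72T]: ω = 1208.0000×27/72 = 453.0000 rpm, dir flips to −; running = −453.0000
Stage 2 [64T→34T]: ω = 453.0000×64/34 = 852.7059 rpm, dir flips to +; running = +852.7059
Stage 3 [94T→35T]: ω = 852.7059×94/35 = 2290.1244 rpm, dir flips to −; running = −2290.1244
Stage 4 [68T→41T]: ω = 2290.1244×68/41 = 3798.2551 rpm, dir flips to +; running = +3798.2551

+3798.2551 rpm (same as input, |ω| = 3798.2551 rpm)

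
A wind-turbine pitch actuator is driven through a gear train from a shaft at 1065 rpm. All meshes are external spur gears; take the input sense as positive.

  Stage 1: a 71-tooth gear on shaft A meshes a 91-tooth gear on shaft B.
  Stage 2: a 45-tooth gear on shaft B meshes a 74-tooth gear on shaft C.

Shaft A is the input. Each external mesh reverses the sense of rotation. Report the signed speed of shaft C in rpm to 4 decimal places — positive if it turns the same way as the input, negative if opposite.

+505.2977 rpm (same as input, |ω| = 505.2977 rpm)

Stage 1 [71T→91T]: ω = 1065.0000×71/91 = 830.9341 rpm, dir flips to −; running = −830.9341
Stage 2 [45T→74T]: ω = 830.9341×45/74 = 505.2977 rpm, dir flips to +; running = +505.2977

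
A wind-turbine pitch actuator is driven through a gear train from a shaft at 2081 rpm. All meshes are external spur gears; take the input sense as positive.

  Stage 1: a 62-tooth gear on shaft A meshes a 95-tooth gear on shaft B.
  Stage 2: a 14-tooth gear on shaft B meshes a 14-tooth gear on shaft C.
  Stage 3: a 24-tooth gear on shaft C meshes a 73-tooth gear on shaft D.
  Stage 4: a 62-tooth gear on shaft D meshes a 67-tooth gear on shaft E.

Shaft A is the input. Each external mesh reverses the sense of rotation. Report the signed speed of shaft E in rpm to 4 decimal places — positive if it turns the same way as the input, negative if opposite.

Stage 1 [62T→95T]: ω = 2081.0000×62/95 = 1358.1263 rpm, dir flips to −; running = −1358.1263
Stage 2 [14T→14T]: ω = 1358.1263×14/14 = 1358.1263 rpm, dir flips to +; running = +1358.1263
Stage 3 [24T→73T]: ω = 1358.1263×24/73 = 446.5073 rpm, dir flips to −; running = −446.5073
Stage 4 [62T→67T]: ω = 446.5073×62/67 = 413.1858 rpm, dir flips to +; running = +413.1858

+413.1858 rpm (same as input, |ω| = 413.1858 rpm)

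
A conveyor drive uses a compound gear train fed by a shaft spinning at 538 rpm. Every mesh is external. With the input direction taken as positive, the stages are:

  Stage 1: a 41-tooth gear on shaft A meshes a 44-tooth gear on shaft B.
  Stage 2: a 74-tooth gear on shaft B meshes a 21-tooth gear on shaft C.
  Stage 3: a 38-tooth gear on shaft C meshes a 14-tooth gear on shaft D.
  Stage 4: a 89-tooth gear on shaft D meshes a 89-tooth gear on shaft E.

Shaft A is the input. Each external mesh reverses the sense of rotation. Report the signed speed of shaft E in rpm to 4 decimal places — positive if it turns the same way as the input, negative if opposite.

+4794.9208 rpm (same as input, |ω| = 4794.9208 rpm)

Stage 1 [41T→44T]: ω = 538.0000×41/44 = 501.3182 rpm, dir flips to −; running = −501.3182
Stage 2 [74T→21T]: ω = 501.3182×74/21 = 1766.5498 rpm, dir flips to +; running = +1766.5498
Stage 3 [38T→14T]: ω = 1766.5498×38/14 = 4794.9208 rpm, dir flips to −; running = −4794.9208
Stage 4 [89T→89T]: ω = 4794.9208×89/89 = 4794.9208 rpm, dir flips to +; running = +4794.9208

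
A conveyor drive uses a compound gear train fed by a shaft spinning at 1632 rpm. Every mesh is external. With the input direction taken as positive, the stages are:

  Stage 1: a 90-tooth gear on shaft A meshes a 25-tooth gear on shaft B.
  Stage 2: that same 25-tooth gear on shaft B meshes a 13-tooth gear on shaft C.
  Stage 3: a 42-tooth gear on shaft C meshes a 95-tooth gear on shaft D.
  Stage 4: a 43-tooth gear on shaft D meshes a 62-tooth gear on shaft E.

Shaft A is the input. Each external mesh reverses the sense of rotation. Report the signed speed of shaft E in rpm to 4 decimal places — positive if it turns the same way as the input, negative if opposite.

Stage 1 [90T→25T]: ω = 1632.0000×90/25 = 5875.2000 rpm, dir flips to −; running = −5875.2000
Stage 2 [25T→13T]: ω = 5875.2000×25/13 = 11298.4615 rpm, dir flips to +; running = +11298.4615
Stage 3 [42T→95T]: ω = 11298.4615×42/95 = 4995.1093 rpm, dir flips to −; running = −4995.1093
Stage 4 [43T→62T]: ω = 4995.1093×43/62 = 3464.3500 rpm, dir flips to +; running = +3464.3500

+3464.3500 rpm (same as input, |ω| = 3464.3500 rpm)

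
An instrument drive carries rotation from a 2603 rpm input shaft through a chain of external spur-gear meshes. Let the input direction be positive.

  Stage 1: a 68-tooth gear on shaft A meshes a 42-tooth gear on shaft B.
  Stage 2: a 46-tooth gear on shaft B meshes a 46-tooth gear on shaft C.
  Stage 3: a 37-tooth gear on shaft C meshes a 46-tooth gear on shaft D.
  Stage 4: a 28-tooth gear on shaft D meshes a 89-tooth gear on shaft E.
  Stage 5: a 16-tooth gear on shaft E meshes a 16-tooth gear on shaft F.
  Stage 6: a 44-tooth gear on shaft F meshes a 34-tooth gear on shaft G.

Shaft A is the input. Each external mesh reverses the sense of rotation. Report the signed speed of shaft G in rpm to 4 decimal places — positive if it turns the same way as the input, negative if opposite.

+1380.1283 rpm (same as input, |ω| = 1380.1283 rpm)

Stage 1 [68T→42T]: ω = 2603.0000×68/42 = 4214.3810 rpm, dir flips to −; running = −4214.3810
Stage 2 [46T→46T]: ω = 4214.3810×46/46 = 4214.3810 rpm, dir flips to +; running = +4214.3810
Stage 3 [37T→46T]: ω = 4214.3810×37/46 = 3389.8282 rpm, dir flips to −; running = −3389.8282
Stage 4 [28T→89T]: ω = 3389.8282×28/89 = 1066.4628 rpm, dir flips to +; running = +1066.4628
Stage 5 [16T→16T]: ω = 1066.4628×16/16 = 1066.4628 rpm, dir flips to −; running = −1066.4628
Stage 6 [44T→34T]: ω = 1066.4628×44/34 = 1380.1283 rpm, dir flips to +; running = +1380.1283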